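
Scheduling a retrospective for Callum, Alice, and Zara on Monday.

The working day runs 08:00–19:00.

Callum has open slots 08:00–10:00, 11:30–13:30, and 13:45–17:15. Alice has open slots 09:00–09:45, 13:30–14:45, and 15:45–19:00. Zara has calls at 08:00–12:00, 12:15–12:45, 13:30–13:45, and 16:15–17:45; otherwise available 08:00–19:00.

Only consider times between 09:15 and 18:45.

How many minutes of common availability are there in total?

Zara free within 08:00–19:00: 12:00–12:15, 12:45–13:30, 13:45–16:15, 17:45–19:00.
Callum ∩ Alice: 09:00–09:45, 13:45–14:45, 15:45–17:15.
Callum ∩ Alice ∩ Zara: 13:45–14:45, 15:45–16:15.
Restricted to 09:15–18:45: 13:45–14:45, 15:45–16:15.
Total common minutes: 60 + 30 = 90.

90 minutes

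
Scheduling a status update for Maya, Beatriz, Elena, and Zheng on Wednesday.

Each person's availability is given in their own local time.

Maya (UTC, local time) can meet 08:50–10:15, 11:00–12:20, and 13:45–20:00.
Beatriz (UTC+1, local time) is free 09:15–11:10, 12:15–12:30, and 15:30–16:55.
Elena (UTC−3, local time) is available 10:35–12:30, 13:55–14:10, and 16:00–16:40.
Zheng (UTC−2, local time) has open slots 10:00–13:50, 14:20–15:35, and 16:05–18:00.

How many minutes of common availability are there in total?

60 minutes

Maya → UTC: 08:50–10:15, 11:00–12:20, 13:45–20:00.
Beatriz → UTC: 08:15–10:10, 11:15–11:30, 14:30–15:55.
Elena → UTC: 13:35–15:30, 16:55–17:10, 19:00–19:40.
Zheng → UTC: 12:00–15:50, 16:20–17:35, 18:05–20:00.
Maya ∩ Beatriz: 08:50–10:10, 11:15–11:30, 14:30–15:55.
Maya ∩ Beatriz ∩ Elena: 14:30–15:30.
Maya ∩ Beatriz ∩ Elena ∩ Zheng: 14:30–15:30.
Total common minutes: 60.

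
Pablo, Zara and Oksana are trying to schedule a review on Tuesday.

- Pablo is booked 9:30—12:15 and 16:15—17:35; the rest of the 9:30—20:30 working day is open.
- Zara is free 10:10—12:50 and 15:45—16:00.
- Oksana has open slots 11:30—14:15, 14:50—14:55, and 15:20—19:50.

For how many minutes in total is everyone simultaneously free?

50 minutes

Pablo free within 09:30–20:30: 12:15–16:15, 17:35–20:30.
Pablo ∩ Zara: 12:15–12:50, 15:45–16:00.
Pablo ∩ Zara ∩ Oksana: 12:15–12:50, 15:45–16:00.
Total common minutes: 35 + 15 = 50.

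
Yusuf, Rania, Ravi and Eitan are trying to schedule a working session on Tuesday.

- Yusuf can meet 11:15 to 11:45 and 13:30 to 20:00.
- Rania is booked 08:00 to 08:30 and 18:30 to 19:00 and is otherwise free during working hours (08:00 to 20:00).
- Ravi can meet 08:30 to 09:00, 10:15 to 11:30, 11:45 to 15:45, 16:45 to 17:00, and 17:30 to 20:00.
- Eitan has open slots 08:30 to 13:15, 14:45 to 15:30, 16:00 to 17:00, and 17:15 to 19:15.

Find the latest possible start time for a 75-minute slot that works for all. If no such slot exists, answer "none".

Rania free within 08:00–20:00: 08:30–18:30, 19:00–20:00.
Yusuf ∩ Rania: 11:15–11:45, 13:30–18:30, 19:00–20:00.
Yusuf ∩ Rania ∩ Ravi: 11:15–11:30, 13:30–15:45, 16:45–17:00, 17:30–18:30, 19:00–20:00.
Yusuf ∩ Rania ∩ Ravi ∩ Eitan: 11:15–11:30, 14:45–15:30, 16:45–17:00, 17:30–18:30, 19:00–19:15.
Windows ≥ 75 min: (none).

none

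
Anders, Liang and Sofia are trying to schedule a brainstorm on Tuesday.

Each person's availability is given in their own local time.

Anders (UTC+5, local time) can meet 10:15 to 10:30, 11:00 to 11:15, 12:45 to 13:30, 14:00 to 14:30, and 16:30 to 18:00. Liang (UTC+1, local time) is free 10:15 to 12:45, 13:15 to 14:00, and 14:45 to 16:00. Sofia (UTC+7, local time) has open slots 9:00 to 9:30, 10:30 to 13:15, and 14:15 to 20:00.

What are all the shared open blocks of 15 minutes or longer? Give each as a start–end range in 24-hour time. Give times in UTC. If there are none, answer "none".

Anders → UTC: 05:15–05:30, 06:00–06:15, 07:45–08:30, 09:00–09:30, 11:30–13:00.
Liang → UTC: 09:15–11:45, 12:15–13:00, 13:45–15:00.
Sofia → UTC: 02:00–02:30, 03:30–06:15, 07:15–13:00.
Anders ∩ Liang: 09:15–09:30, 11:30–11:45, 12:15–13:00.
Anders ∩ Liang ∩ Sofia: 09:15–09:30, 11:30–11:45, 12:15–13:00.
Windows ≥ 15 min: 09:15–09:30, 11:30–11:45, 12:15–13:00.

09:15–09:30, 11:30–11:45, 12:15–13:00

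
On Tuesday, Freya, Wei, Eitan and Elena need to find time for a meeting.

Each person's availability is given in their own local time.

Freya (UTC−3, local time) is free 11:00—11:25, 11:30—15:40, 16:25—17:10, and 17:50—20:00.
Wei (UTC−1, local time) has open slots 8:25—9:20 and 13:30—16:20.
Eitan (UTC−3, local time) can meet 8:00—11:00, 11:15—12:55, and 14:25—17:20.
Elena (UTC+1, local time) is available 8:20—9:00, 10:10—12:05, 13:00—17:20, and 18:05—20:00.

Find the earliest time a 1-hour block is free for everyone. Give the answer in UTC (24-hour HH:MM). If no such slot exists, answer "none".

Freya → UTC: 14:00–14:25, 14:30–18:40, 19:25–20:10, 20:50–23:00.
Wei → UTC: 09:25–10:20, 14:30–17:20.
Eitan → UTC: 11:00–14:00, 14:15–15:55, 17:25–20:20.
Elena → UTC: 07:20–08:00, 09:10–11:05, 12:00–16:20, 17:05–19:00.
Freya ∩ Wei: 14:30–17:20.
Freya ∩ Wei ∩ Eitan: 14:30–15:55.
Freya ∩ Wei ∩ Eitan ∩ Elena: 14:30–15:55.
Windows ≥ 60 min: 14:30–15:55.
Earliest such window starts at 14:30.

14:30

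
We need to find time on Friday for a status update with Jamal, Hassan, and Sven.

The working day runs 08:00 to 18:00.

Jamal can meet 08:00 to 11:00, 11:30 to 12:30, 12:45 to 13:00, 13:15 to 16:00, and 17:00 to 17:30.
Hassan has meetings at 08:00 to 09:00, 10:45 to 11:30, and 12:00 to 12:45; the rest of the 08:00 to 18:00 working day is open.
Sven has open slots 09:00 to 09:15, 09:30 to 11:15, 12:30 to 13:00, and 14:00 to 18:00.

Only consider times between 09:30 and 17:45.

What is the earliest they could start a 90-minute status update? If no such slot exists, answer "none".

Hassan free within 08:00–18:00: 09:00–10:45, 11:30–12:00, 12:45–18:00.
Jamal ∩ Hassan: 09:00–10:45, 11:30–12:00, 12:45–13:00, 13:15–16:00, 17:00–17:30.
Jamal ∩ Hassan ∩ Sven: 09:00–09:15, 09:30–10:45, 12:45–13:00, 14:00–16:00, 17:00–17:30.
Restricted to 09:30–17:45: 09:30–10:45, 12:45–13:00, 14:00–16:00, 17:00–17:30.
Windows ≥ 90 min: 14:00–16:00.
Earliest such window starts at 14:00.

14:00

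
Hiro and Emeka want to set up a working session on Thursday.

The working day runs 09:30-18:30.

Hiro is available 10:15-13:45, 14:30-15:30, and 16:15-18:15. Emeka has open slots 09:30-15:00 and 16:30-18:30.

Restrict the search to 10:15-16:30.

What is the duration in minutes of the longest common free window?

Hiro ∩ Emeka: 10:15–13:45, 14:30–15:00, 16:30–18:15.
Restricted to 10:15–16:30: 10:15–13:45, 14:30–15:00.
Common window lengths: 210, 30 min; longest is 210.

210 minutes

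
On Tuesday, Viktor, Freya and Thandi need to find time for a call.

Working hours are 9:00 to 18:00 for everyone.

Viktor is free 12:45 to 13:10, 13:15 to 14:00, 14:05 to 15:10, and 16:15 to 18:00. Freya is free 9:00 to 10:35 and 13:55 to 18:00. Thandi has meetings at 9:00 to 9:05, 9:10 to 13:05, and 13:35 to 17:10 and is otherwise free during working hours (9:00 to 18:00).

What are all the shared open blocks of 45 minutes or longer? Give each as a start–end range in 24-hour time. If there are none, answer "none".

17:10–18:00

Thandi free within 09:00–18:00: 09:05–09:10, 13:05–13:35, 17:10–18:00.
Viktor ∩ Freya: 13:55–14:00, 14:05–15:10, 16:15–18:00.
Viktor ∩ Freya ∩ Thandi: 17:10–18:00.
Windows ≥ 45 min: 17:10–18:00.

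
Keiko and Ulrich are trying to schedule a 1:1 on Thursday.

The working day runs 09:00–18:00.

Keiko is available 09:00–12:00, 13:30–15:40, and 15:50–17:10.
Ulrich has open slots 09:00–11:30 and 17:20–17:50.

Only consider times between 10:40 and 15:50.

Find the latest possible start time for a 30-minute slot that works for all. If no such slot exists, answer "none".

11:00

Keiko ∩ Ulrich: 09:00–11:30.
Restricted to 10:40–15:50: 10:40–11:30.
Windows ≥ 30 min: 10:40–11:30.
Latest start in the last window 10:40–11:30 is 11:30 − 30 min = 11:00.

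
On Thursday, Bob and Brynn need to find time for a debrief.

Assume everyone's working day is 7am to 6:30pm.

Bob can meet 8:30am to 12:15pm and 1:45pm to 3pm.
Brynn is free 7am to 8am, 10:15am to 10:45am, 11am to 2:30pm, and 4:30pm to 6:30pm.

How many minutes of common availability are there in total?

Bob ∩ Brynn: 10:15–10:45, 11:00–12:15, 13:45–14:30.
Total common minutes: 30 + 75 + 45 = 150.

150 minutes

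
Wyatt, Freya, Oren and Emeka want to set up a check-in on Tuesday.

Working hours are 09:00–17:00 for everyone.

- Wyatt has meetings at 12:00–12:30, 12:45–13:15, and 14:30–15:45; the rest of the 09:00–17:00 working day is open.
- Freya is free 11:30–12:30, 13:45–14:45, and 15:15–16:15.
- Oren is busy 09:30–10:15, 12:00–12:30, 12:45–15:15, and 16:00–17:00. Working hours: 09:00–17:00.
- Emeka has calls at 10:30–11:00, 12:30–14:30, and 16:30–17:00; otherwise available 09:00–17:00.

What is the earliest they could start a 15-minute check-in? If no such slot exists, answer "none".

Wyatt free within 09:00–17:00: 09:00–12:00, 12:30–12:45, 13:15–14:30, 15:45–17:00.
Oren free within 09:00–17:00: 09:00–09:30, 10:15–12:00, 12:30–12:45, 15:15–16:00.
Emeka free within 09:00–17:00: 09:00–10:30, 11:00–12:30, 14:30–16:30.
Wyatt ∩ Freya: 11:30–12:00, 13:45–14:30, 15:45–16:15.
Wyatt ∩ Freya ∩ Oren: 11:30–12:00, 15:45–16:00.
Wyatt ∩ Freya ∩ Oren ∩ Emeka: 11:30–12:00, 15:45–16:00.
Windows ≥ 15 min: 11:30–12:00, 15:45–16:00.
Earliest such window starts at 11:30.

11:30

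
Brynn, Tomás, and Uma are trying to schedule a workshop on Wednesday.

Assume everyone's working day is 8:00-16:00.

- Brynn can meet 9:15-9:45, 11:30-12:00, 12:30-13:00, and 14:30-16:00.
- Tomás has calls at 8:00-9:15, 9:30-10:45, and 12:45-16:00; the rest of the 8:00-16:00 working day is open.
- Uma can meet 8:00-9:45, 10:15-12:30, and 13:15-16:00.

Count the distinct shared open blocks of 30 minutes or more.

1

Tomás free within 08:00–16:00: 09:15–09:30, 10:45–12:45.
Brynn ∩ Tomás: 09:15–09:30, 11:30–12:00, 12:30–12:45.
Brynn ∩ Tomás ∩ Uma: 09:15–09:30, 11:30–12:00.
Windows ≥ 30 min: 11:30–12:00.
That's 1 window.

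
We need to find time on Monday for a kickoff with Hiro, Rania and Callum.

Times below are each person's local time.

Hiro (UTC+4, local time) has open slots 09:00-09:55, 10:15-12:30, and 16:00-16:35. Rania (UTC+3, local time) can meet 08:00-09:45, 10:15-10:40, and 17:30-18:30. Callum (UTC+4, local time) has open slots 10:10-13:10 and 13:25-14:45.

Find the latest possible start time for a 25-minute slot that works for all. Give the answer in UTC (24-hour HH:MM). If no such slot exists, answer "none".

Hiro → UTC: 05:00–05:55, 06:15–08:30, 12:00–12:35.
Rania → UTC: 05:00–06:45, 07:15–07:40, 14:30–15:30.
Callum → UTC: 06:10–09:10, 09:25–10:45.
Hiro ∩ Rania: 05:00–05:55, 06:15–06:45, 07:15–07:40.
Hiro ∩ Rania ∩ Callum: 06:15–06:45, 07:15–07:40.
Windows ≥ 25 min: 06:15–06:45, 07:15–07:40.
Latest start in the last window 07:15–07:40 is 07:40 − 25 min = 07:15.

07:15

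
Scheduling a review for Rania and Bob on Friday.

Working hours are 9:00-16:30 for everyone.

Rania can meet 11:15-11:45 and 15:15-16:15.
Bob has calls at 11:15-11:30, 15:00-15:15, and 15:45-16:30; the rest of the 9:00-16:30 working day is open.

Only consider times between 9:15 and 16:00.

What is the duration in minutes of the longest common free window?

30 minutes

Bob free within 09:00–16:30: 09:00–11:15, 11:30–15:00, 15:15–15:45.
Rania ∩ Bob: 11:30–11:45, 15:15–15:45.
Restricted to 09:15–16:00: 11:30–11:45, 15:15–15:45.
Common window lengths: 15, 30 min; longest is 30.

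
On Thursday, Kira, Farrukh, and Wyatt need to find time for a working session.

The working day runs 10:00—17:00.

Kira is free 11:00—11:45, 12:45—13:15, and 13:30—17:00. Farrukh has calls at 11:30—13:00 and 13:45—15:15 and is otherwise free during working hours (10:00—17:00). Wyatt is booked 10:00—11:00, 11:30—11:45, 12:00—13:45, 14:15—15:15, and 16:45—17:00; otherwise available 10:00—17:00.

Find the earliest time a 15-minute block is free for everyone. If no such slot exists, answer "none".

11:00

Farrukh free within 10:00–17:00: 10:00–11:30, 13:00–13:45, 15:15–17:00.
Wyatt free within 10:00–17:00: 11:00–11:30, 11:45–12:00, 13:45–14:15, 15:15–16:45.
Kira ∩ Farrukh: 11:00–11:30, 13:00–13:15, 13:30–13:45, 15:15–17:00.
Kira ∩ Farrukh ∩ Wyatt: 11:00–11:30, 15:15–16:45.
Windows ≥ 15 min: 11:00–11:30, 15:15–16:45.
Earliest such window starts at 11:00.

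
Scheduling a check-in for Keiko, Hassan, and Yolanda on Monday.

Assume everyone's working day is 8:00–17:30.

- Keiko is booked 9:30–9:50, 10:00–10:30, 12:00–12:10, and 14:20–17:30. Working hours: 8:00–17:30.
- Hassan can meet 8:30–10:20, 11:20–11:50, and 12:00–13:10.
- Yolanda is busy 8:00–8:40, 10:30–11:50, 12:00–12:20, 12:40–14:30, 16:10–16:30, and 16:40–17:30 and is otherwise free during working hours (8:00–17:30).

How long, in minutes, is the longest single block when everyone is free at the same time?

50 minutes

Keiko free within 08:00–17:30: 08:00–09:30, 09:50–10:00, 10:30–12:00, 12:10–14:20.
Yolanda free within 08:00–17:30: 08:40–10:30, 11:50–12:00, 12:20–12:40, 14:30–16:10, 16:30–16:40.
Keiko ∩ Hassan: 08:30–09:30, 09:50–10:00, 11:20–11:50, 12:10–13:10.
Keiko ∩ Hassan ∩ Yolanda: 08:40–09:30, 09:50–10:00, 12:20–12:40.
Common window lengths: 50, 10, 20 min; longest is 50.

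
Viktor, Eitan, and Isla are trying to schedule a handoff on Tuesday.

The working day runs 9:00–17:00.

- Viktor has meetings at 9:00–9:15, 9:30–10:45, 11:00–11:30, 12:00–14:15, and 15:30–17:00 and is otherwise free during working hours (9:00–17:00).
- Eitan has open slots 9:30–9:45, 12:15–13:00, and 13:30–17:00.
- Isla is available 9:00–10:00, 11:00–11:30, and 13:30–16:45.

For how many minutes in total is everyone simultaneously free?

Viktor free within 09:00–17:00: 09:15–09:30, 10:45–11:00, 11:30–12:00, 14:15–15:30.
Viktor ∩ Eitan: 14:15–15:30.
Viktor ∩ Eitan ∩ Isla: 14:15–15:30.
Total common minutes: 75.

75 minutes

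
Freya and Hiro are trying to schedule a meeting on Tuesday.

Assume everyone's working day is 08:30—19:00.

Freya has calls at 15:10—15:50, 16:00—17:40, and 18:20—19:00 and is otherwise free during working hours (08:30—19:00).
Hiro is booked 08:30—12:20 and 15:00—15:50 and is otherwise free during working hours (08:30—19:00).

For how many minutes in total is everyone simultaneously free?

Freya free within 08:30–19:00: 08:30–15:10, 15:50–16:00, 17:40–18:20.
Hiro free within 08:30–19:00: 12:20–15:00, 15:50–19:00.
Freya ∩ Hiro: 12:20–15:00, 15:50–16:00, 17:40–18:20.
Total common minutes: 160 + 10 + 40 = 210.

210 minutes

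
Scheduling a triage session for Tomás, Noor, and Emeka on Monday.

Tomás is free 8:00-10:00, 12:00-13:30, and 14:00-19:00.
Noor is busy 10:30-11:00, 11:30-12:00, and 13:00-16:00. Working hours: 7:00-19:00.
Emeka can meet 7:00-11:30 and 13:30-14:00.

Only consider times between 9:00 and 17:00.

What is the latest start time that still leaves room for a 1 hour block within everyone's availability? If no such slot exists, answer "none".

09:00

Noor free within 07:00–19:00: 07:00–10:30, 11:00–11:30, 12:00–13:00, 16:00–19:00.
Tomás ∩ Noor: 08:00–10:00, 12:00–13:00, 16:00–19:00.
Tomás ∩ Noor ∩ Emeka: 08:00–10:00.
Restricted to 09:00–17:00: 09:00–10:00.
Windows ≥ 60 min: 09:00–10:00.
Latest start in the last window 09:00–10:00 is 10:00 − 60 min = 09:00.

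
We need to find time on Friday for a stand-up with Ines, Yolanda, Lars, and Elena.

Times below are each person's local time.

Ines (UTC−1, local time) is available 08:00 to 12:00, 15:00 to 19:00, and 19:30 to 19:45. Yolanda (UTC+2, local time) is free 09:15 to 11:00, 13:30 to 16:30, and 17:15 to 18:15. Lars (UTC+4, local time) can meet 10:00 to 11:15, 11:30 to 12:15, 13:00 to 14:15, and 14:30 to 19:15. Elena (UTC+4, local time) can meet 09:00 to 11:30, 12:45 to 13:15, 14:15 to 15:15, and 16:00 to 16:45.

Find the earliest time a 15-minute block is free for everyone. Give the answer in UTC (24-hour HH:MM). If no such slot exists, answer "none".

Ines → UTC: 09:00–13:00, 16:00–20:00, 20:30–20:45.
Yolanda → UTC: 07:15–09:00, 11:30–14:30, 15:15–16:15.
Lars → UTC: 06:00–07:15, 07:30–08:15, 09:00–10:15, 10:30–15:15.
Elena → UTC: 05:00–07:30, 08:45–09:15, 10:15–11:15, 12:00–12:45.
Ines ∩ Yolanda: 11:30–13:00, 16:00–16:15.
Ines ∩ Yolanda ∩ Lars: 11:30–13:00.
Ines ∩ Yolanda ∩ Lars ∩ Elena: 12:00–12:45.
Windows ≥ 15 min: 12:00–12:45.
Earliest such window starts at 12:00.

12:00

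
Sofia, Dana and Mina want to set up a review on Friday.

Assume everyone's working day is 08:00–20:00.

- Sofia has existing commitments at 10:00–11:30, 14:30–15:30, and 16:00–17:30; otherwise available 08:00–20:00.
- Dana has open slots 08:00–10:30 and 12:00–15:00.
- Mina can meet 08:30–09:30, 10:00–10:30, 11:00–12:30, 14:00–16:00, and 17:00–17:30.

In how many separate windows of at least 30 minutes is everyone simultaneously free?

3

Sofia free within 08:00–20:00: 08:00–10:00, 11:30–14:30, 15:30–16:00, 17:30–20:00.
Sofia ∩ Dana: 08:00–10:00, 12:00–14:30.
Sofia ∩ Dana ∩ Mina: 08:30–09:30, 12:00–12:30, 14:00–14:30.
Windows ≥ 30 min: 08:30–09:30, 12:00–12:30, 14:00–14:30.
That's 3 windows.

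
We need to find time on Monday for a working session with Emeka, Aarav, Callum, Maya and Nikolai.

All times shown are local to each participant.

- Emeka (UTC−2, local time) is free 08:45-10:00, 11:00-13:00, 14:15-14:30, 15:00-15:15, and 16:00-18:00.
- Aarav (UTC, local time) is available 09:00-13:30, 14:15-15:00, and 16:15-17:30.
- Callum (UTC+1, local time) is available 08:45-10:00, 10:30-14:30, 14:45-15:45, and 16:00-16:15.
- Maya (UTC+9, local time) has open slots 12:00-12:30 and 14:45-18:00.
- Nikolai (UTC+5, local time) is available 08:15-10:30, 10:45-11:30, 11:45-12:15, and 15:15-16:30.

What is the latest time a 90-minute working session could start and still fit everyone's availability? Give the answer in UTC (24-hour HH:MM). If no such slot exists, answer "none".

Emeka → UTC: 10:45–12:00, 13:00–15:00, 16:15–16:30, 17:00–17:15, 18:00–20:00.
Aarav → UTC: 09:00–13:30, 14:15–15:00, 16:15–17:30.
Callum → UTC: 07:45–09:00, 09:30–13:30, 13:45–14:45, 15:00–15:15.
Maya → UTC: 03:00–03:30, 05:45–09:00.
Nikolai → UTC: 03:15–05:30, 05:45–06:30, 06:45–07:15, 10:15–11:30.
Emeka ∩ Aarav: 10:45–12:00, 13:00–13:30, 14:15–15:00, 16:15–16:30, 17:00–17:15.
Emeka ∩ Aarav ∩ Callum: 10:45–12:00, 13:00–13:30, 14:15–14:45.
Emeka ∩ Aarav ∩ Callum ∩ Maya: (none).
Emeka ∩ Aarav ∩ Callum ∩ Maya ∩ Nikolai: (none).
Windows ≥ 90 min: (none).

none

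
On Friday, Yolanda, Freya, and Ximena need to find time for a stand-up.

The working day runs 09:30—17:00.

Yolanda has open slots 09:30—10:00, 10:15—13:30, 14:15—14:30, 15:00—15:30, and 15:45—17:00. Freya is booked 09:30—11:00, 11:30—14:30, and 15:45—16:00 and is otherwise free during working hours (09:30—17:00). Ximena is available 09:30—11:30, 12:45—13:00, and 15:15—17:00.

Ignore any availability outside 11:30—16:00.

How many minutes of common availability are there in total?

Freya free within 09:30–17:00: 11:00–11:30, 14:30–15:45, 16:00–17:00.
Yolanda ∩ Freya: 11:00–11:30, 15:00–15:30, 16:00–17:00.
Yolanda ∩ Freya ∩ Ximena: 11:00–11:30, 15:15–15:30, 16:00–17:00.
Restricted to 11:30–16:00: 15:15–15:30.
Total common minutes: 15.

15 minutes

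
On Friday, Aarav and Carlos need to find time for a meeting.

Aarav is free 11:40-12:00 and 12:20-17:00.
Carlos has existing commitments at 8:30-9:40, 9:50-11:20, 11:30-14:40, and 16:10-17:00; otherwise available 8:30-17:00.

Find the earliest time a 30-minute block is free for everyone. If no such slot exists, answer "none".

14:40

Carlos free within 08:30–17:00: 09:40–09:50, 11:20–11:30, 14:40–16:10.
Aarav ∩ Carlos: 14:40–16:10.
Windows ≥ 30 min: 14:40–16:10.
Earliest such window starts at 14:40.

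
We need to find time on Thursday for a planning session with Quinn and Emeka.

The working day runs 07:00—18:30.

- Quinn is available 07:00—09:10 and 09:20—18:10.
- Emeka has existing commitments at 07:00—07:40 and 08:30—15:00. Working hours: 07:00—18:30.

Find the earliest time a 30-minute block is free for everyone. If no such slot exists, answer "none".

Emeka free within 07:00–18:30: 07:40–08:30, 15:00–18:30.
Quinn ∩ Emeka: 07:40–08:30, 15:00–18:10.
Windows ≥ 30 min: 07:40–08:30, 15:00–18:10.
Earliest such window starts at 07:40.

07:40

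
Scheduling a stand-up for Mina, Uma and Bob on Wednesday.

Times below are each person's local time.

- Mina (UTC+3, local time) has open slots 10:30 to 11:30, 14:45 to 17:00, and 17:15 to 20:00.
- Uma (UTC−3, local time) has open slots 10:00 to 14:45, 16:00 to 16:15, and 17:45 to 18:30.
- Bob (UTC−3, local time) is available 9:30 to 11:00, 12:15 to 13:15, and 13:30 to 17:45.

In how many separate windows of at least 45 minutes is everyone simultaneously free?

2

Mina → UTC: 07:30–08:30, 11:45–14:00, 14:15–17:00.
Uma → UTC: 13:00–17:45, 19:00–19:15, 20:45–21:30.
Bob → UTC: 12:30–14:00, 15:15–16:15, 16:30–20:45.
Mina ∩ Uma: 13:00–14:00, 14:15–17:00.
Mina ∩ Uma ∩ Bob: 13:00–14:00, 15:15–16:15, 16:30–17:00.
Windows ≥ 45 min: 13:00–14:00, 15:15–16:15.
That's 2 windows.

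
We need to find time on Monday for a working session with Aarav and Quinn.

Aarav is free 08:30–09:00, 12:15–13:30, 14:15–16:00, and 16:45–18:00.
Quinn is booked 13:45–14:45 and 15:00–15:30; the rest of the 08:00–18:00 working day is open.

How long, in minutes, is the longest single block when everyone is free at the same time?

75 minutes

Quinn free within 08:00–18:00: 08:00–13:45, 14:45–15:00, 15:30–18:00.
Aarav ∩ Quinn: 08:30–09:00, 12:15–13:30, 14:45–15:00, 15:30–16:00, 16:45–18:00.
Common window lengths: 30, 75, 15, 30, 75 min; longest is 75.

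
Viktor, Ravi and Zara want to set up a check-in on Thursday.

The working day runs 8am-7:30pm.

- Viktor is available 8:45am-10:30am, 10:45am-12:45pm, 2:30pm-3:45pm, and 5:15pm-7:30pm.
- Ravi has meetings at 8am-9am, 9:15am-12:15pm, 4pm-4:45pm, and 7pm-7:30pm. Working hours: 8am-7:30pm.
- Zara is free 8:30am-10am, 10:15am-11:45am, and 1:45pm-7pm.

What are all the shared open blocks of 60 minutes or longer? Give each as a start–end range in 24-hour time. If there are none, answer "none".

14:30–15:45, 17:15–19:00

Ravi free within 08:00–19:30: 09:00–09:15, 12:15–16:00, 16:45–19:00.
Viktor ∩ Ravi: 09:00–09:15, 12:15–12:45, 14:30–15:45, 17:15–19:00.
Viktor ∩ Ravi ∩ Zara: 09:00–09:15, 14:30–15:45, 17:15–19:00.
Windows ≥ 60 min: 14:30–15:45, 17:15–19:00.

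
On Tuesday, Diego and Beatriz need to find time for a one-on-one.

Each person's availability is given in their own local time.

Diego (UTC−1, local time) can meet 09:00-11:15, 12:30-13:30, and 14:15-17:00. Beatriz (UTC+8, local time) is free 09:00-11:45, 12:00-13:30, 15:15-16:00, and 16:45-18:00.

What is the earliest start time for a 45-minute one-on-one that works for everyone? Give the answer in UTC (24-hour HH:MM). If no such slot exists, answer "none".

Diego → UTC: 10:00–12:15, 13:30–14:30, 15:15–18:00.
Beatriz → UTC: 01:00–03:45, 04:00–05:30, 07:15–08:00, 08:45–10:00.
Diego ∩ Beatriz: (none).
Windows ≥ 45 min: (none).

none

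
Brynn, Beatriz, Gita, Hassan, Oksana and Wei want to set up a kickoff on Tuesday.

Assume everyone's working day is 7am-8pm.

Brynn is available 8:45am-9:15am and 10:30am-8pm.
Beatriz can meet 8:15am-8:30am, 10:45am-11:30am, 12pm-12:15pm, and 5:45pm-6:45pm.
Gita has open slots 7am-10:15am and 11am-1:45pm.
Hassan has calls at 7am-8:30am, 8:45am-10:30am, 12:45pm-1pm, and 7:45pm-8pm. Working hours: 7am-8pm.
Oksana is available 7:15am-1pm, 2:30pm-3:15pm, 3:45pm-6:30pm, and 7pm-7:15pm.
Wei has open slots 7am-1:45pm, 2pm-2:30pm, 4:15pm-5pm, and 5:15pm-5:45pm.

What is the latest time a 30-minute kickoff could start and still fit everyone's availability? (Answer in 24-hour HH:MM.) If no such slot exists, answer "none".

11:00

Hassan free within 07:00–20:00: 08:30–08:45, 10:30–12:45, 13:00–19:45.
Brynn ∩ Beatriz: 10:45–11:30, 12:00–12:15, 17:45–18:45.
Brynn ∩ Beatriz ∩ Gita: 11:00–11:30, 12:00–12:15.
Brynn ∩ Beatriz ∩ Gita ∩ Hassan: 11:00–11:30, 12:00–12:15.
Brynn ∩ Beatriz ∩ Gita ∩ Hassan ∩ Oksana: 11:00–11:30, 12:00–12:15.
Brynn ∩ Beatriz ∩ Gita ∩ Hassan ∩ Oksana ∩ Wei: 11:00–11:30, 12:00–12:15.
Windows ≥ 30 min: 11:00–11:30.
Latest start in the last window 11:00–11:30 is 11:30 − 30 min = 11:00.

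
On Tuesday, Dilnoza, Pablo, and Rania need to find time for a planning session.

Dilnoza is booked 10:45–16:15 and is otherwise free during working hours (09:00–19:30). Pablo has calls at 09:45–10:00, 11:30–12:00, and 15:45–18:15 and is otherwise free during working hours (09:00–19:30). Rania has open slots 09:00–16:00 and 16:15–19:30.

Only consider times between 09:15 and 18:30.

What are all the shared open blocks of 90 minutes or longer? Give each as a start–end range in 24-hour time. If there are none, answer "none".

Dilnoza free within 09:00–19:30: 09:00–10:45, 16:15–19:30.
Pablo free within 09:00–19:30: 09:00–09:45, 10:00–11:30, 12:00–15:45, 18:15–19:30.
Dilnoza ∩ Pablo: 09:00–09:45, 10:00–10:45, 18:15–19:30.
Dilnoza ∩ Pablo ∩ Rania: 09:00–09:45, 10:00–10:45, 18:15–19:30.
Restricted to 09:15–18:30: 09:15–09:45, 10:00–10:45, 18:15–18:30.
Windows ≥ 90 min: (none).

none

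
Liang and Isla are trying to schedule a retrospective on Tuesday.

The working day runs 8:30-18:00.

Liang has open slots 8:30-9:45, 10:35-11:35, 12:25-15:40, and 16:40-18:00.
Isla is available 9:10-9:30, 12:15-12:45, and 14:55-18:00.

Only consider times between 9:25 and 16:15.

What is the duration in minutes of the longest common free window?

45 minutes

Liang ∩ Isla: 09:10–09:30, 12:25–12:45, 14:55–15:40, 16:40–18:00.
Restricted to 09:25–16:15: 09:25–09:30, 12:25–12:45, 14:55–15:40.
Common window lengths: 5, 20, 45 min; longest is 45.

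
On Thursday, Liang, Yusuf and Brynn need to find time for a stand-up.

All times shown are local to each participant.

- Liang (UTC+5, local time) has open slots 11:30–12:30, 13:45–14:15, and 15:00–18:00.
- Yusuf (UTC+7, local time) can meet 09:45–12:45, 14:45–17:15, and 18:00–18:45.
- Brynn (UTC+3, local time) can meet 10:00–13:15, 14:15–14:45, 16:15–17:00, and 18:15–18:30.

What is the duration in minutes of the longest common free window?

Liang → UTC: 06:30–07:30, 08:45–09:15, 10:00–13:00.
Yusuf → UTC: 02:45–05:45, 07:45–10:15, 11:00–11:45.
Brynn → UTC: 07:00–10:15, 11:15–11:45, 13:15–14:00, 15:15–15:30.
Liang ∩ Yusuf: 08:45–09:15, 10:00–10:15, 11:00–11:45.
Liang ∩ Yusuf ∩ Brynn: 08:45–09:15, 10:00–10:15, 11:15–11:45.
Common window lengths: 30, 15, 30 min; longest is 30.

30 minutes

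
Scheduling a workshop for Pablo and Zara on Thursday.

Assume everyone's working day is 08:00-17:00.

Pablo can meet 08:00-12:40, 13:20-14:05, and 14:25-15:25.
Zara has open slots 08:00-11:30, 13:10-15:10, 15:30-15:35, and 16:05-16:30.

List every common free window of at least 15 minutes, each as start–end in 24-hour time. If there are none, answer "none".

08:00–11:30, 13:20–14:05, 14:25–15:10

Pablo ∩ Zara: 08:00–11:30, 13:20–14:05, 14:25–15:10.
Windows ≥ 15 min: 08:00–11:30, 13:20–14:05, 14:25–15:10.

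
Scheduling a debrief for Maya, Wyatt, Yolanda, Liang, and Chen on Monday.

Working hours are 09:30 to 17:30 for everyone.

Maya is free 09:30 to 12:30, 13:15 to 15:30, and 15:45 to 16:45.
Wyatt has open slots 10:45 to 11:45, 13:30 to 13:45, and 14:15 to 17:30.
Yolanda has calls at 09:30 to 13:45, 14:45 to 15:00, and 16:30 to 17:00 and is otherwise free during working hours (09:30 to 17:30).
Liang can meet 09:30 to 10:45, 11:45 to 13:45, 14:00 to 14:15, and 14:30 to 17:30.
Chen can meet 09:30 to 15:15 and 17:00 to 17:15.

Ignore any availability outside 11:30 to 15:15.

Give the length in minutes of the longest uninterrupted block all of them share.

15 minutes

Yolanda free within 09:30–17:30: 13:45–14:45, 15:00–16:30, 17:00–17:30.
Maya ∩ Wyatt: 10:45–11:45, 13:30–13:45, 14:15–15:30, 15:45–16:45.
Maya ∩ Wyatt ∩ Yolanda: 14:15–14:45, 15:00–15:30, 15:45–16:30.
Maya ∩ Wyatt ∩ Yolanda ∩ Liang: 14:30–14:45, 15:00–15:30, 15:45–16:30.
Maya ∩ Wyatt ∩ Yolanda ∩ Liang ∩ Chen: 14:30–14:45, 15:00–15:15.
Restricted to 11:30–15:15: 14:30–14:45, 15:00–15:15.
Common window lengths: 15, 15 min; longest is 15.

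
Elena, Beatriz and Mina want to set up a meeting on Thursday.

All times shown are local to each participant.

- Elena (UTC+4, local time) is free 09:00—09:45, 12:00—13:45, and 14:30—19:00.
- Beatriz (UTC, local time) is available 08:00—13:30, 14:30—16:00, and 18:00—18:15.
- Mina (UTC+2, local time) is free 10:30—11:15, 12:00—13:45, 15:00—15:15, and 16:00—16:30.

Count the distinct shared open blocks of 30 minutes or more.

Elena → UTC: 05:00–05:45, 08:00–09:45, 10:30–15:00.
Beatriz → UTC: 08:00–13:30, 14:30–16:00, 18:00–18:15.
Mina → UTC: 08:30–09:15, 10:00–11:45, 13:00–13:15, 14:00–14:30.
Elena ∩ Beatriz: 08:00–09:45, 10:30–13:30, 14:30–15:00.
Elena ∩ Beatriz ∩ Mina: 08:30–09:15, 10:30–11:45, 13:00–13:15.
Windows ≥ 30 min: 08:30–09:15, 10:30–11:45.
That's 2 windows.

2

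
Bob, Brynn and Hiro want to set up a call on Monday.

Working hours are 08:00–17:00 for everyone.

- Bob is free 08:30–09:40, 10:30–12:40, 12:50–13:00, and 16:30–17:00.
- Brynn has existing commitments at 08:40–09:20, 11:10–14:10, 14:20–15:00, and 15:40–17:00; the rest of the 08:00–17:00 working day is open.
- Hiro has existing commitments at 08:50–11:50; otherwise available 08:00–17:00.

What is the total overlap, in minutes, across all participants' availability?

Brynn free within 08:00–17:00: 08:00–08:40, 09:20–11:10, 14:10–14:20, 15:00–15:40.
Hiro free within 08:00–17:00: 08:00–08:50, 11:50–17:00.
Bob ∩ Brynn: 08:30–08:40, 09:20–09:40, 10:30–11:10.
Bob ∩ Brynn ∩ Hiro: 08:30–08:40.
Total common minutes: 10.

10 minutes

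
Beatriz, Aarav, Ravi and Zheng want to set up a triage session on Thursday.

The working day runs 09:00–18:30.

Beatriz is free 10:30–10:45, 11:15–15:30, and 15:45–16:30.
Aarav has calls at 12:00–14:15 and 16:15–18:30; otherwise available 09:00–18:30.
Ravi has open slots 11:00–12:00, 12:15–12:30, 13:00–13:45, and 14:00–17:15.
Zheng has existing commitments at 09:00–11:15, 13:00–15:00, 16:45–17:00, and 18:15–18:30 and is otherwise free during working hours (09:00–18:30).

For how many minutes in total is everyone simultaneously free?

105 minutes

Aarav free within 09:00–18:30: 09:00–12:00, 14:15–16:15.
Zheng free within 09:00–18:30: 11:15–13:00, 15:00–16:45, 17:00–18:15.
Beatriz ∩ Aarav: 10:30–10:45, 11:15–12:00, 14:15–15:30, 15:45–16:15.
Beatriz ∩ Aarav ∩ Ravi: 11:15–12:00, 14:15–15:30, 15:45–16:15.
Beatriz ∩ Aarav ∩ Ravi ∩ Zheng: 11:15–12:00, 15:00–15:30, 15:45–16:15.
Total common minutes: 45 + 30 + 30 = 105.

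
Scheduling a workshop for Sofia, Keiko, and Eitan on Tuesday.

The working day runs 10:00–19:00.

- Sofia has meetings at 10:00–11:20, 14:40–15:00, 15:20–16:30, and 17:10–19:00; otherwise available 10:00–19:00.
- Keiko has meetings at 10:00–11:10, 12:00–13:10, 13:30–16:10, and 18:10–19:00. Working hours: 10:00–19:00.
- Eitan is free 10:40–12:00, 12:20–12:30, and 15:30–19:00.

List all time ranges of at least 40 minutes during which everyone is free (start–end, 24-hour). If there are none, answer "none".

11:20–12:00, 16:30–17:10

Sofia free within 10:00–19:00: 11:20–14:40, 15:00–15:20, 16:30–17:10.
Keiko free within 10:00–19:00: 11:10–12:00, 13:10–13:30, 16:10–18:10.
Sofia ∩ Keiko: 11:20–12:00, 13:10–13:30, 16:30–17:10.
Sofia ∩ Keiko ∩ Eitan: 11:20–12:00, 16:30–17:10.
Windows ≥ 40 min: 11:20–12:00, 16:30–17:10.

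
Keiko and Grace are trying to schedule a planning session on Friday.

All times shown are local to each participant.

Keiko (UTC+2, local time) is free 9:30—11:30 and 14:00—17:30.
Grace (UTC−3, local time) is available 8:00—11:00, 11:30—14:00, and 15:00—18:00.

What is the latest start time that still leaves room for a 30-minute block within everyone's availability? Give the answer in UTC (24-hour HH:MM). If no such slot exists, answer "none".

Keiko → UTC: 07:30–09:30, 12:00–15:30.
Grace → UTC: 11:00–14:00, 14:30–17:00, 18:00–21:00.
Keiko ∩ Grace: 12:00–14:00, 14:30–15:30.
Windows ≥ 30 min: 12:00–14:00, 14:30–15:30.
Latest start in the last window 14:30–15:30 is 15:30 − 30 min = 15:00.

15:00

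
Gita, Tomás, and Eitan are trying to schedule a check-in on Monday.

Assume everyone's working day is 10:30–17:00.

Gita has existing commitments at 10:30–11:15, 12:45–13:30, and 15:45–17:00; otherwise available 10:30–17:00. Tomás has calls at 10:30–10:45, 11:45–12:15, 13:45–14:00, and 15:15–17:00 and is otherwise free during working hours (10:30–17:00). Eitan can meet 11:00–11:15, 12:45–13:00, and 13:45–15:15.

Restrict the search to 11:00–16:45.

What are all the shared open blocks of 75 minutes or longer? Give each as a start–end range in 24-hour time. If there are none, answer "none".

14:00–15:15

Gita free within 10:30–17:00: 11:15–12:45, 13:30–15:45.
Tomás free within 10:30–17:00: 10:45–11:45, 12:15–13:45, 14:00–15:15.
Gita ∩ Tomás: 11:15–11:45, 12:15–12:45, 13:30–13:45, 14:00–15:15.
Gita ∩ Tomás ∩ Eitan: 14:00–15:15.
Restricted to 11:00–16:45: 14:00–15:15.
Windows ≥ 75 min: 14:00–15:15.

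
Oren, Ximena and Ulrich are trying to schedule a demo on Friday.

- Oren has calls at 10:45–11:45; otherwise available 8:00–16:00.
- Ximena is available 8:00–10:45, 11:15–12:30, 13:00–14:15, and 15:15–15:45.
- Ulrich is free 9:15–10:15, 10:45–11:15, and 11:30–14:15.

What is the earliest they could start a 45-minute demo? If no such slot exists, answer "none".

09:15

Oren free within 08:00–16:00: 08:00–10:45, 11:45–16:00.
Oren ∩ Ximena: 08:00–10:45, 11:45–12:30, 13:00–14:15, 15:15–15:45.
Oren ∩ Ximena ∩ Ulrich: 09:15–10:15, 11:45–12:30, 13:00–14:15.
Windows ≥ 45 min: 09:15–10:15, 11:45–12:30, 13:00–14:15.
Earliest such window starts at 09:15.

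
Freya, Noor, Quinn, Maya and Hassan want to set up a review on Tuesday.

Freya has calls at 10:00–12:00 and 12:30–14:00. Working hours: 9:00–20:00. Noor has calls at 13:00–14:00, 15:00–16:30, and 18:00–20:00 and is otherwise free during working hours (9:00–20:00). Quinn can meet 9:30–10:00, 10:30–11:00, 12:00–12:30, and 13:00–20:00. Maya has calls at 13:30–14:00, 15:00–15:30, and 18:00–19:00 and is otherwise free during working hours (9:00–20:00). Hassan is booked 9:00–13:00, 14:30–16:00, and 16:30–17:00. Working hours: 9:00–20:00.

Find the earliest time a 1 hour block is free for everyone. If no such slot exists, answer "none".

Freya free within 09:00–20:00: 09:00–10:00, 12:00–12:30, 14:00–20:00.
Noor free within 09:00–20:00: 09:00–13:00, 14:00–15:00, 16:30–18:00.
Maya free within 09:00–20:00: 09:00–13:30, 14:00–15:00, 15:30–18:00, 19:00–20:00.
Hassan free within 09:00–20:00: 13:00–14:30, 16:00–16:30, 17:00–20:00.
Freya ∩ Noor: 09:00–10:00, 12:00–12:30, 14:00–15:00, 16:30–18:00.
Freya ∩ Noor ∩ Quinn: 09:30–10:00, 12:00–12:30, 14:00–15:00, 16:30–18:00.
Freya ∩ Noor ∩ Quinn ∩ Maya: 09:30–10:00, 12:00–12:30, 14:00–15:00, 16:30–18:00.
Freya ∩ Noor ∩ Quinn ∩ Maya ∩ Hassan: 14:00–14:30, 17:00–18:00.
Windows ≥ 60 min: 17:00–18:00.
Earliest such window starts at 17:00.

17:00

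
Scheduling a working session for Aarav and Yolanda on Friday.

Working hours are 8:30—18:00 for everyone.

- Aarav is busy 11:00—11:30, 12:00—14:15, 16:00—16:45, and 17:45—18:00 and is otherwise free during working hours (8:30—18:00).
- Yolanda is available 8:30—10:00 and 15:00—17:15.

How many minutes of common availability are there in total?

180 minutes

Aarav free within 08:30–18:00: 08:30–11:00, 11:30–12:00, 14:15–16:00, 16:45–17:45.
Aarav ∩ Yolanda: 08:30–10:00, 15:00–16:00, 16:45–17:15.
Total common minutes: 90 + 60 + 30 = 180.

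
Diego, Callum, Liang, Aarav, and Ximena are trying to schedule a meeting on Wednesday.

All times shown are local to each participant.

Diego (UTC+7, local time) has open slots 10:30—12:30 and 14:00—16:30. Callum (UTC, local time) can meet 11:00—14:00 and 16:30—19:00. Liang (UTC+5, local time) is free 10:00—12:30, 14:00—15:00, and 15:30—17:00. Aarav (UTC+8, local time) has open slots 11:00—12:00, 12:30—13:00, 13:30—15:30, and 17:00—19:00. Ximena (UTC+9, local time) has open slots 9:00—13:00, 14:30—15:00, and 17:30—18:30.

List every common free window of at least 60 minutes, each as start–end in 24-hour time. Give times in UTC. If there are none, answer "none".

none

Diego → UTC: 03:30–05:30, 07:00–09:30.
Callum → UTC: 11:00–14:00, 16:30–19:00.
Liang → UTC: 05:00–07:30, 09:00–10:00, 10:30–12:00.
Aarav → UTC: 03:00–04:00, 04:30–05:00, 05:30–07:30, 09:00–11:00.
Ximena → UTC: 00:00–04:00, 05:30–06:00, 08:30–09:30.
Diego ∩ Callum: (none).
Diego ∩ Callum ∩ Liang: (none).
Diego ∩ Callum ∩ Liang ∩ Aarav: (none).
Diego ∩ Callum ∩ Liang ∩ Aarav ∩ Ximena: (none).
Windows ≥ 60 min: (none).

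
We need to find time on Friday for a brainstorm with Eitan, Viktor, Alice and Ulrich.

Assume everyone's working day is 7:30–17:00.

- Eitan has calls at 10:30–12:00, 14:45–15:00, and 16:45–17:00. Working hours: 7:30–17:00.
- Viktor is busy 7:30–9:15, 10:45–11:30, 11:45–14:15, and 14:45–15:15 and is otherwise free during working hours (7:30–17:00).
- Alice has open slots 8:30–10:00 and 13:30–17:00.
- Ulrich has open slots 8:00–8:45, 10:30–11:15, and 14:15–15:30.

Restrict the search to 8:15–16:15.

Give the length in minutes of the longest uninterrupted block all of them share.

Eitan free within 07:30–17:00: 07:30–10:30, 12:00–14:45, 15:00–16:45.
Viktor free within 07:30–17:00: 09:15–10:45, 11:30–11:45, 14:15–14:45, 15:15–17:00.
Eitan ∩ Viktor: 09:15–10:30, 14:15–14:45, 15:15–16:45.
Eitan ∩ Viktor ∩ Alice: 09:15–10:00, 14:15–14:45, 15:15–16:45.
Eitan ∩ Viktor ∩ Alice ∩ Ulrich: 14:15–14:45, 15:15–15:30.
Restricted to 08:15–16:15: 14:15–14:45, 15:15–15:30.
Common window lengths: 30, 15 min; longest is 30.

30 minutes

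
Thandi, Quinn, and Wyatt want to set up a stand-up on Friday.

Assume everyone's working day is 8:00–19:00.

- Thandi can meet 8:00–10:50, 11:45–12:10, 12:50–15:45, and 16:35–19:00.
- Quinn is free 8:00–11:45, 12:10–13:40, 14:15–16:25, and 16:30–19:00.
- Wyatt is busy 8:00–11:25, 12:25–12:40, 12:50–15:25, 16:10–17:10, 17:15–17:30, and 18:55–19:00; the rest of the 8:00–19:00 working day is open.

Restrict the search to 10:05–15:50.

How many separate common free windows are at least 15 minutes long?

1

Wyatt free within 08:00–19:00: 11:25–12:25, 12:40–12:50, 15:25–16:10, 17:10–17:15, 17:30–18:55.
Thandi ∩ Quinn: 08:00–10:50, 12:50–13:40, 14:15–15:45, 16:35–19:00.
Thandi ∩ Quinn ∩ Wyatt: 15:25–15:45, 17:10–17:15, 17:30–18:55.
Restricted to 10:05–15:50: 15:25–15:45.
Windows ≥ 15 min: 15:25–15:45.
That's 1 window.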